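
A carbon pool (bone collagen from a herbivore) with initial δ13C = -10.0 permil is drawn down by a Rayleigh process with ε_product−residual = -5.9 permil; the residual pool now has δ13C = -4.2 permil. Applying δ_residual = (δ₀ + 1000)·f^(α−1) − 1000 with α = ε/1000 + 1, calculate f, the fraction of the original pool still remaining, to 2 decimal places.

0.37

α − 1 = ε/1000 = -0.0059
(δ_res + 1000)/(δ₀ + 1000) = (-4.2 + 1000)/(-10.0 + 1000) = 995.8/990.0 = 1.005859
f = 1.005859^(1/-0.0059) = exp(ln(1.005859)/-0.0059) = exp(0.00584/-0.0059)
f = exp(-0.9901) = 0.3715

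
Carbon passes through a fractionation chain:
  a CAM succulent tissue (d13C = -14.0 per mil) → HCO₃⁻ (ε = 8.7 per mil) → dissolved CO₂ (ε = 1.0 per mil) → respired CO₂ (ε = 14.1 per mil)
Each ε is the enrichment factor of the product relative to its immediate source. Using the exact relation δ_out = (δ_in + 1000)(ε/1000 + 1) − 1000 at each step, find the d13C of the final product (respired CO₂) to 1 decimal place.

9.6 per mil

step 1: δ = (-14.00 + 1000)·(8.7/1000 + 1) − 1000 = -5.42 per mil
step 2: δ = (-5.42 + 1000)·(1.0/1000 + 1) − 1000 = -4.43 per mil
step 3: δ = (-4.43 + 1000)·(14.1/1000 + 1) − 1000 = 9.61 per mil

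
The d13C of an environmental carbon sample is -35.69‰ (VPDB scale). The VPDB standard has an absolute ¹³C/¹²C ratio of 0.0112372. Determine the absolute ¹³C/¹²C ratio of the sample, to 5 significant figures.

R_sample = R_standard × (d13C/1000 + 1)
R_sample = 0.0112372 × (-35.69/1000 + 1) = 0.0112372 × 0.964310
R_sample = 0.0108361

0.010836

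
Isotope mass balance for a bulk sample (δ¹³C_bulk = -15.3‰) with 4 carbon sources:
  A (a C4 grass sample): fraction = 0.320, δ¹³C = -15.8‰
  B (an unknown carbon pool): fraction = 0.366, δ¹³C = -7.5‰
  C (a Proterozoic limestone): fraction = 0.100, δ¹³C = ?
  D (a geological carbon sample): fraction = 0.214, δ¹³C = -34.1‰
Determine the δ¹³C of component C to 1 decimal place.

-2.0‰

Isotope mass balance: δ_bulk = Σ fᵢ·δᵢ.
-15.3 = 0.320×(-15.8) + 0.366×(-7.5) + 0.100×δ_C + 0.214×(-34.1)
0.100·δ_C = -15.3 − (-15.098) = -0.202
δ_C = -0.202 / 0.100 = -2.02‰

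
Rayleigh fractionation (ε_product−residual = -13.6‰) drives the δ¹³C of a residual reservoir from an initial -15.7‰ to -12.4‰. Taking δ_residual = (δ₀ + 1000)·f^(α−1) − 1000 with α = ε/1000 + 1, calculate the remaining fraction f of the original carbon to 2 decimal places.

0.78

α − 1 = ε/1000 = -0.0136
(δ_res + 1000)/(δ₀ + 1000) = (-12.4 + 1000)/(-15.7 + 1000) = 987.6/984.3 = 1.003353
f = 1.003353^(1/-0.0136) = exp(ln(1.003353)/-0.0136) = exp(0.00335/-0.0136)
f = exp(-0.2461) = 0.7818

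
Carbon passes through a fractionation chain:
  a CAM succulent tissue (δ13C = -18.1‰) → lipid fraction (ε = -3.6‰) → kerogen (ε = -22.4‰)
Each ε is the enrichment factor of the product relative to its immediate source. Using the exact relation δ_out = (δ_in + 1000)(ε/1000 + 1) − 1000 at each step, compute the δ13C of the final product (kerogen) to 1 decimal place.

-43.6‰

step 1: δ = (-18.10 + 1000)·(-3.6/1000 + 1) − 1000 = -21.63‰
step 2: δ = (-21.63 + 1000)·(-22.4/1000 + 1) − 1000 = -43.55‰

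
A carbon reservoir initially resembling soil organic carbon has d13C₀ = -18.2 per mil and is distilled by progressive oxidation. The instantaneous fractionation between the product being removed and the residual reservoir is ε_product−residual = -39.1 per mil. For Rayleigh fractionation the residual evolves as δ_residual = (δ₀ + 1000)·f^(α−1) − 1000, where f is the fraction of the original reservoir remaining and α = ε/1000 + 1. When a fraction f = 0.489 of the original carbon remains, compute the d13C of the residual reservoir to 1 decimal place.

9.7 per mil

Rayleigh residual: δ_res = (δ₀ + 1000)·f^(α−1) − 1000
α = ε/1000 + 1 = 0.96090, so α − 1 = -0.03910
f^(α−1) = 0.489^(-0.03910) = 1.028367
δ_res = (-18.2 + 1000) × 1.028367 − 1000 = 1009.650 − 1000 = 9.65 per mil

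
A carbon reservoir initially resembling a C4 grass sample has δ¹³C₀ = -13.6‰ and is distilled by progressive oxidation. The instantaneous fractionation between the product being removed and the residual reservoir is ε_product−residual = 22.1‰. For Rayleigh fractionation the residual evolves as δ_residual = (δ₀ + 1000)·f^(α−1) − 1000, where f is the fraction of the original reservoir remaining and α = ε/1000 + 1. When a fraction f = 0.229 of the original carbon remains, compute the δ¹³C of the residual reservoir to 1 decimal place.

Rayleigh residual: δ_res = (δ₀ + 1000)·f^(α−1) − 1000
α = ε/1000 + 1 = 1.02210, so α − 1 = 0.02210
f^(α−1) = 0.229^(0.02210) = 0.967949
δ_res = (-13.6 + 1000) × 0.967949 − 1000 = 954.785 − 1000 = -45.22‰

-45.2‰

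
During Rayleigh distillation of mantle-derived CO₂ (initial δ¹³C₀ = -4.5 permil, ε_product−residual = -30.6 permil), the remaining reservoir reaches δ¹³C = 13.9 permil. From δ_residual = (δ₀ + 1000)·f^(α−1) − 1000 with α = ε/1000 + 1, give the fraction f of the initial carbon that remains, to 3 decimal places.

α − 1 = ε/1000 = -0.0306
(δ_res + 1000)/(δ₀ + 1000) = (13.9 + 1000)/(-4.5 + 1000) = 1013.9/995.5 = 1.018483
f = 1.018483^(1/-0.0306) = exp(ln(1.018483)/-0.0306) = exp(0.01831/-0.0306)
f = exp(-0.5985) = 0.5496

0.550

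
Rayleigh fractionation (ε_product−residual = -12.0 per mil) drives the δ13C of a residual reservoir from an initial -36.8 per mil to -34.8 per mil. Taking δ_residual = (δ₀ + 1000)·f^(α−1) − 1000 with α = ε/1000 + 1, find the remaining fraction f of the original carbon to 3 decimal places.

0.841

α − 1 = ε/1000 = -0.0120
(δ_res + 1000)/(δ₀ + 1000) = (-34.8 + 1000)/(-36.8 + 1000) = 965.2/963.2 = 1.002076
f = 1.002076^(1/-0.0120) = exp(ln(1.002076)/-0.0120) = exp(0.00207/-0.0120)
f = exp(-0.1729) = 0.8413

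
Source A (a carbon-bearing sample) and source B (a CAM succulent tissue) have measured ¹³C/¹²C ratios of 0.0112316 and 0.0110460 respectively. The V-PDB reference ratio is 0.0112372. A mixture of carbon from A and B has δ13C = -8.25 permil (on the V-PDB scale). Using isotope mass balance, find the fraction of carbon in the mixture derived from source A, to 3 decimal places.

0.531

δ_A = (0.0112316/0.0112372 − 1)×1000 = (0.999502 − 1)×1000 = -0.498 permil
δ_B = (0.0110460/0.0112372 − 1)×1000 = (0.982985 − 1)×1000 = -17.015 permil
f_A = (δ_mix − δ_B)/(δ_A − δ_B) = (-8.25 − (-17.015))/(-0.498 − (-17.015))
f_A = 8.765 / 16.517 = 0.5307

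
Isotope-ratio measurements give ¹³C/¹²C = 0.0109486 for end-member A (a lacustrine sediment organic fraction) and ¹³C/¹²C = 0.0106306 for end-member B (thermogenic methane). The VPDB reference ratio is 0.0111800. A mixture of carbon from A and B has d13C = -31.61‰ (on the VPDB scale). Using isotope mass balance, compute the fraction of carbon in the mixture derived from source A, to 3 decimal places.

0.616

δ_A = (0.0109486/0.0111800 − 1)×1000 = (0.979302 − 1)×1000 = -20.698‰
δ_B = (0.0106306/0.0111800 − 1)×1000 = (0.950859 − 1)×1000 = -49.141‰
f_A = (δ_mix − δ_B)/(δ_A − δ_B) = (-31.61 − (-49.141))/(-20.698 − (-49.141))
f_A = 17.531 / 28.444 = 0.6164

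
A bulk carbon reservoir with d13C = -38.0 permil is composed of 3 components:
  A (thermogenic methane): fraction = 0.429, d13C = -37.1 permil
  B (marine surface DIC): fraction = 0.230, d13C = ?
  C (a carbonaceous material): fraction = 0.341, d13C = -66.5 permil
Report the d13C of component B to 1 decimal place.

2.6 permil

Isotope mass balance: δ_bulk = Σ fᵢ·δᵢ.
-38.0 = 0.429×(-37.1) + 0.230×δ_B + 0.341×(-66.5)
0.230·δ_B = -38.0 − (-38.592) = 0.592
δ_B = 0.592 / 0.230 = 2.58 permil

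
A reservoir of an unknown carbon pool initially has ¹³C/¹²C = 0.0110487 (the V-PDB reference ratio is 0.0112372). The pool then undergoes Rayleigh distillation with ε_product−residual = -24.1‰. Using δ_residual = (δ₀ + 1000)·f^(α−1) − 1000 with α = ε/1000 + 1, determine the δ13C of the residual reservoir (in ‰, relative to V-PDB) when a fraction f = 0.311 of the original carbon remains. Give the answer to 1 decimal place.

δ₀ = (0.0110487/0.0112372 − 1)×1000 = (0.983225 − 1)×1000 = -16.775‰
α − 1 = ε/1000 = -0.0241
f^(α−1) = 0.311^(-0.0241) = 1.028548
δ_res = (-16.775 + 1000) × 1.028548 − 1000 = 1011.294 − 1000 = 11.29‰

11.3‰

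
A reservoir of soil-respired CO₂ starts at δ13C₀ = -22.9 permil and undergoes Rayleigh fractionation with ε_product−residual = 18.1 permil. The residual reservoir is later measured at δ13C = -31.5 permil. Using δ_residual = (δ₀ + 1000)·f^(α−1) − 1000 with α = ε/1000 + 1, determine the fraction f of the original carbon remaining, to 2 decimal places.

α − 1 = ε/1000 = 0.0181
(δ_res + 1000)/(δ₀ + 1000) = (-31.5 + 1000)/(-22.9 + 1000) = 968.5/977.1 = 0.991198
f = 0.991198^(1/0.0181) = exp(ln(0.991198)/0.0181) = exp(-0.00884/0.0181)
f = exp(-0.4884) = 0.6136

0.61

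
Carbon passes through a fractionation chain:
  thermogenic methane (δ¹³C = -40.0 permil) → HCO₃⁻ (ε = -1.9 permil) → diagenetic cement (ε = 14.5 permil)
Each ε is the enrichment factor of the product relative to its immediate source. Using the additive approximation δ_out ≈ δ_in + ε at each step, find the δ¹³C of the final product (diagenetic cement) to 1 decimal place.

step 1: δ ≈ -40.0 + (-1.9) = -41.9 permil
step 2: δ ≈ -41.9 + (14.5) = -27.4 permil

-27.4 permil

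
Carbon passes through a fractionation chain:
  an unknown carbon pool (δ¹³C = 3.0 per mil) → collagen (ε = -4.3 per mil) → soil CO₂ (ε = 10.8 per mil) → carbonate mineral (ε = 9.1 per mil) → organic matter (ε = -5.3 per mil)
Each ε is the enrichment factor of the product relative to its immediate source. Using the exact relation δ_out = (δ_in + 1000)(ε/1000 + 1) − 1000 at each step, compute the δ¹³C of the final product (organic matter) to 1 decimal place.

13.3 per mil

step 1: δ = (3.00 + 1000)·(-4.3/1000 + 1) − 1000 = -1.31 per mil
step 2: δ = (-1.31 + 1000)·(10.8/1000 + 1) − 1000 = 9.47 per mil
step 3: δ = (9.47 + 1000)·(9.1/1000 + 1) − 1000 = 18.66 per mil
step 4: δ = (18.66 + 1000)·(-5.3/1000 + 1) − 1000 = 13.26 per mil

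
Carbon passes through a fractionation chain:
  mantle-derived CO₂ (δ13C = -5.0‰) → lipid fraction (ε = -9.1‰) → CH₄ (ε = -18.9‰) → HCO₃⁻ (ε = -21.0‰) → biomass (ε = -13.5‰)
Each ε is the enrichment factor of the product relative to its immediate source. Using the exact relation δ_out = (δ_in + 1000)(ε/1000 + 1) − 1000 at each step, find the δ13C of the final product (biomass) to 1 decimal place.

-65.8‰

step 1: δ = (-5.00 + 1000)·(-9.1/1000 + 1) − 1000 = -14.05‰
step 2: δ = (-14.05 + 1000)·(-18.9/1000 + 1) − 1000 = -32.69‰
step 3: δ = (-32.69 + 1000)·(-21.0/1000 + 1) − 1000 = -53.00‰
step 4: δ = (-53.00 + 1000)·(-13.5/1000 + 1) − 1000 = -65.79‰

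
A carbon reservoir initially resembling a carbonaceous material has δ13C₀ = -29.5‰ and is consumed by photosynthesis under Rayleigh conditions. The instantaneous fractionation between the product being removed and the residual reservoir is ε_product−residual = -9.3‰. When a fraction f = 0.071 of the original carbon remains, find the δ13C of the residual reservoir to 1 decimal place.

Rayleigh residual: δ_res = (δ₀ + 1000)·f^(α−1) − 1000
α = ε/1000 + 1 = 0.99070, so α − 1 = -0.00930
f^(α−1) = 0.071^(-0.00930) = 1.024904
δ_res = (-29.5 + 1000) × 1.024904 − 1000 = 994.670 − 1000 = -5.33‰

-5.3‰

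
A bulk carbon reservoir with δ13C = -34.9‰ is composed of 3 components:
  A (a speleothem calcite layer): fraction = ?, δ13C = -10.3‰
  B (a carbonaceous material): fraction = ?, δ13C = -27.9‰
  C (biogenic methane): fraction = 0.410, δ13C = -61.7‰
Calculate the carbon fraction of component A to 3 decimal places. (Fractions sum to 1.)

0.390

Let f_A and f_B be the unknown fractions; fractions sum to 1 so f_A + f_B = 0.590.
Mass balance: Σ fᵢ·δᵢ = δ_bulk ⇒ f_A·(-10.3) + f_B·(-27.9) = -34.9 − (-25.297) = -9.603
Substitute f_B = 0.590 − f_A:
f_A·(-10.3 − -27.9) = -9.603 − 0.590×(-27.9) = 6.858
f_A = 6.858 / 17.6 = 0.3897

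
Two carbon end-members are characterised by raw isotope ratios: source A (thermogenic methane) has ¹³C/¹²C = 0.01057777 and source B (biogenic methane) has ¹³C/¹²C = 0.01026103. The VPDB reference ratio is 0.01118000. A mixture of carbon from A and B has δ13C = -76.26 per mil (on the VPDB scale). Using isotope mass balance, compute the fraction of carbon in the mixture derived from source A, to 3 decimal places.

δ_A = (0.01057777/0.01118000 − 1)×1000 = (0.946133 − 1)×1000 = -53.867 per mil
δ_B = (0.01026103/0.01118000 − 1)×1000 = (0.917802 − 1)×1000 = -82.198 per mil
f_A = (δ_mix − δ_B)/(δ_A − δ_B) = (-76.26 − (-82.198))/(-53.867 − (-82.198))
f_A = 5.938 / 28.331 = 0.2096

0.210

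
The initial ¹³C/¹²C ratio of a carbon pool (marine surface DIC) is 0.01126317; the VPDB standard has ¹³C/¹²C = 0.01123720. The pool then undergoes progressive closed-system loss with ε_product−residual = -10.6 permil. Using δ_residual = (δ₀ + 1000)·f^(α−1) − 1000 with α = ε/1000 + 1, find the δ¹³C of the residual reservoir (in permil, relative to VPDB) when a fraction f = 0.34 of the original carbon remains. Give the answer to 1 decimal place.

δ₀ = (0.01126317/0.01123720 − 1)×1000 = (1.002311 − 1)×1000 = 2.311 permil
α − 1 = ε/1000 = -0.0106
f^(α−1) = 0.34^(-0.0106) = 1.011501
δ_res = (2.311 + 1000) × 1.011501 − 1000 = 1013.839 − 1000 = 13.84 permil

13.8 permil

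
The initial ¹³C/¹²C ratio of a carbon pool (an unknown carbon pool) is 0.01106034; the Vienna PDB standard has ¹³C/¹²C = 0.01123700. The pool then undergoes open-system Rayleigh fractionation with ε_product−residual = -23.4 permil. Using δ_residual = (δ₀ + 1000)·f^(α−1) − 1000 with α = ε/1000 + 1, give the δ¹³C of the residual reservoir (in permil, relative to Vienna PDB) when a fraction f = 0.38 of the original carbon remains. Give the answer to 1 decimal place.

δ₀ = (0.01106034/0.01123700 − 1)×1000 = (0.984279 − 1)×1000 = -15.721 permil
α − 1 = ε/1000 = -0.0234
f^(α−1) = 0.38^(-0.0234) = 1.022900
δ_res = (-15.721 + 1000) × 1.022900 − 1000 = 1006.818 − 1000 = 6.82 permil

6.8 permil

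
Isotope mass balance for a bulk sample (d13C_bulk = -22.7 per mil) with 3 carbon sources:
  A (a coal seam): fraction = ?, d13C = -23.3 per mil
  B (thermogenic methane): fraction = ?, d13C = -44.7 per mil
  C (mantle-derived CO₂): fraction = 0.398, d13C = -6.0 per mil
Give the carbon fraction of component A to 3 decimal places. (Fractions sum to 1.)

0.308

Let f_A and f_B be the unknown fractions; fractions sum to 1 so f_A + f_B = 0.602.
Mass balance: Σ fᵢ·δᵢ = δ_bulk ⇒ f_A·(-23.3) + f_B·(-44.7) = -22.7 − (-2.388) = -20.312
Substitute f_B = 0.602 − f_A:
f_A·(-23.3 − -44.7) = -20.312 − 0.602×(-44.7) = 6.597
f_A = 6.597 / 21.4 = 0.3083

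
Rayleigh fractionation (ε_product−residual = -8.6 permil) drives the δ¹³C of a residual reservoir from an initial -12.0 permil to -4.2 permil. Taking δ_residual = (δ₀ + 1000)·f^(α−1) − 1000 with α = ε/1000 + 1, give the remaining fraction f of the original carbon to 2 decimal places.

0.40

α − 1 = ε/1000 = -0.0086
(δ_res + 1000)/(δ₀ + 1000) = (-4.2 + 1000)/(-12.0 + 1000) = 995.8/988.0 = 1.007895
f = 1.007895^(1/-0.0086) = exp(ln(1.007895)/-0.0086) = exp(0.00786/-0.0086)
f = exp(-0.9144) = 0.4008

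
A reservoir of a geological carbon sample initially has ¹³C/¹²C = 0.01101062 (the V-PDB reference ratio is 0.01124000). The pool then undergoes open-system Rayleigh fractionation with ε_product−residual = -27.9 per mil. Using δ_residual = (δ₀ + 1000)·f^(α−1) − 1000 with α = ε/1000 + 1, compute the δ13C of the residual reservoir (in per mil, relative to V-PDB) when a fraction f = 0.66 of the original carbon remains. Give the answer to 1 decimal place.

δ₀ = (0.01101062/0.01124000 − 1)×1000 = (0.979593 − 1)×1000 = -20.407 per mil
α − 1 = ε/1000 = -0.0279
f^(α−1) = 0.66^(-0.0279) = 1.011660
δ_res = (-20.407 + 1000) × 1.011660 − 1000 = 991.015 − 1000 = -8.99 per mil

-9.0 per mil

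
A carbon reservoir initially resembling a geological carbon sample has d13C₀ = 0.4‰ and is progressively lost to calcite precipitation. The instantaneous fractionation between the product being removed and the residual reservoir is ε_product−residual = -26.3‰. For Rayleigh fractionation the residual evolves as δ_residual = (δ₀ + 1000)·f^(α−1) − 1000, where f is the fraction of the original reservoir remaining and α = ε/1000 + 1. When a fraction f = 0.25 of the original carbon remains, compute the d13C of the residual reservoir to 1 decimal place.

Rayleigh residual: δ_res = (δ₀ + 1000)·f^(α−1) − 1000
α = ε/1000 + 1 = 0.97370, so α − 1 = -0.02630
f^(α−1) = 0.25^(-0.02630) = 1.037132
δ_res = (0.4 + 1000) × 1.037132 − 1000 = 1037.547 − 1000 = 37.55‰

37.5‰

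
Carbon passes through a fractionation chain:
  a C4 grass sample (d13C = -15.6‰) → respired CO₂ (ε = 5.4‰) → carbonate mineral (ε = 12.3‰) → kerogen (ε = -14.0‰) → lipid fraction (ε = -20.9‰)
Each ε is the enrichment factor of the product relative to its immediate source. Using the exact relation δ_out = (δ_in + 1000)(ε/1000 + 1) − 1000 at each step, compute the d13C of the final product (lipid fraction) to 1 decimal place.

-32.8‰

step 1: δ = (-15.60 + 1000)·(5.4/1000 + 1) − 1000 = -10.28‰
step 2: δ = (-10.28 + 1000)·(12.3/1000 + 1) − 1000 = 1.89‰
step 3: δ = (1.89 + 1000)·(-14.0/1000 + 1) − 1000 = -12.14‰
step 4: δ = (-12.14 + 1000)·(-20.9/1000 + 1) − 1000 = -32.78‰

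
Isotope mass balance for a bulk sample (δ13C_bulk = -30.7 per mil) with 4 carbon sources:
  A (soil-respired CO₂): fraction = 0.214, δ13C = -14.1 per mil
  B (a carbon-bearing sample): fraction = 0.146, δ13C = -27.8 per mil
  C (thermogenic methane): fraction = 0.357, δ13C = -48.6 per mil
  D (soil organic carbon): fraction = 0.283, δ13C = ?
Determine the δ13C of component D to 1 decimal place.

Isotope mass balance: δ_bulk = Σ fᵢ·δᵢ.
-30.7 = 0.214×(-14.1) + 0.146×(-27.8) + 0.357×(-48.6) + 0.283×δ_D
0.283·δ_D = -30.7 − (-24.426) = -6.274
δ_D = -6.274 / 0.283 = -22.17 per mil

-22.2 per mil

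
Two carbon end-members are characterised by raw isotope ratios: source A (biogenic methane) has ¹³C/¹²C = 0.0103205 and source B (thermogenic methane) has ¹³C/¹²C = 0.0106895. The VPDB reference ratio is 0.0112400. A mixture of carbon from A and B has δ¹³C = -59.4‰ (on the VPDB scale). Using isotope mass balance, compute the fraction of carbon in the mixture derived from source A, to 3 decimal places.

δ_A = (0.0103205/0.0112400 − 1)×1000 = (0.918194 − 1)×1000 = -81.806‰
δ_B = (0.0106895/0.0112400 − 1)×1000 = (0.951023 − 1)×1000 = -48.977‰
f_A = (δ_mix − δ_B)/(δ_A − δ_B) = (-59.4 − (-48.977))/(-81.806 − (-48.977))
f_A = -10.423 / -32.829 = 0.3175

0.317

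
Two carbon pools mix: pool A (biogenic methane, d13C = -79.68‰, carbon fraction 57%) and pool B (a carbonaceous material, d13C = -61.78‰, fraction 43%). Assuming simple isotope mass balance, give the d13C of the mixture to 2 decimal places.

-71.98‰

δ_mix = f_A·δ_A + f_B·δ_B
δ_mix = 0.57 × (-79.68) + 0.43 × (-61.78)
δ_mix = -45.418 + -26.565 = -71.983‰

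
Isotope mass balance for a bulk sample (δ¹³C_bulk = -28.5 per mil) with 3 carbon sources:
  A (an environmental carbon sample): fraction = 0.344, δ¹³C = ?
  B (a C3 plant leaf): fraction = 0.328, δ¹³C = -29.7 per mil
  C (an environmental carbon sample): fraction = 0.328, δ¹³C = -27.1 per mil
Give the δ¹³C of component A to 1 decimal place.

Isotope mass balance: δ_bulk = Σ fᵢ·δᵢ.
-28.5 = 0.344×δ_A + 0.328×(-29.7) + 0.328×(-27.1)
0.344·δ_A = -28.5 − (-18.630) = -9.870
δ_A = -9.870 / 0.344 = -28.69 per mil

-28.7 per mil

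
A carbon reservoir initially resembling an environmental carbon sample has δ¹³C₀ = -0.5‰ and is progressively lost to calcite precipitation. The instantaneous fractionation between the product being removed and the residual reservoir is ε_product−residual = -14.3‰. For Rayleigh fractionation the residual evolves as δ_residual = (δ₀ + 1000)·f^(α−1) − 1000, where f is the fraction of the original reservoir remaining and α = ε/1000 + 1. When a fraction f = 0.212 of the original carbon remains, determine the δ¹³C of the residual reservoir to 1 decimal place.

21.9‰

Rayleigh residual: δ_res = (δ₀ + 1000)·f^(α−1) − 1000
α = ε/1000 + 1 = 0.98570, so α − 1 = -0.01430
f^(α−1) = 0.212^(-0.01430) = 1.022430
δ_res = (-0.5 + 1000) × 1.022430 − 1000 = 1021.918 − 1000 = 21.92‰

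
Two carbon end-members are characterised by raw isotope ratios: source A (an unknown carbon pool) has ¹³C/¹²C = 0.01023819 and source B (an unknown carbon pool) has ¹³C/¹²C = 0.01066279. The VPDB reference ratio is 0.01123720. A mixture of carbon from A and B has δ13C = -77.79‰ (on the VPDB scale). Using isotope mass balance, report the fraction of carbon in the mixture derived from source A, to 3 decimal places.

δ_A = (0.01023819/0.01123720 − 1)×1000 = (0.911098 − 1)×1000 = -88.902‰
δ_B = (0.01066279/0.01123720 − 1)×1000 = (0.948883 − 1)×1000 = -51.117‰
f_A = (δ_mix − δ_B)/(δ_A − δ_B) = (-77.79 − (-51.117))/(-88.902 − (-51.117))
f_A = -26.673 / -37.785 = 0.7059

0.706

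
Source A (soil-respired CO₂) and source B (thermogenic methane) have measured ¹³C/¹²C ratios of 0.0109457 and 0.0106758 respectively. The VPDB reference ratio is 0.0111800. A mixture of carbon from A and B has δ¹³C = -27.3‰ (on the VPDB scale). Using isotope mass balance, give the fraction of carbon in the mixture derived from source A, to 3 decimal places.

0.737

δ_A = (0.0109457/0.0111800 − 1)×1000 = (0.979043 − 1)×1000 = -20.957‰
δ_B = (0.0106758/0.0111800 − 1)×1000 = (0.954902 − 1)×1000 = -45.098‰
f_A = (δ_mix − δ_B)/(δ_A − δ_B) = (-27.3 − (-45.098))/(-20.957 − (-45.098))
f_A = 17.798 / 24.141 = 0.7373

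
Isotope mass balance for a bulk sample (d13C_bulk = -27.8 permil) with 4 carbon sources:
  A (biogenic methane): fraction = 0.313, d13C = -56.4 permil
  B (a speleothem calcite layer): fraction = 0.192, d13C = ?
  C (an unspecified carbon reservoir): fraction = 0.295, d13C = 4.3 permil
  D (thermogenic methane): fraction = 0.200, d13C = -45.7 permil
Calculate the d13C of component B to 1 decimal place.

Isotope mass balance: δ_bulk = Σ fᵢ·δᵢ.
-27.8 = 0.313×(-56.4) + 0.192×δ_B + 0.295×(4.3) + 0.200×(-45.7)
0.192·δ_B = -27.8 − (-25.525) = -2.275
δ_B = -2.275 / 0.192 = -11.85 permil

-11.9 permil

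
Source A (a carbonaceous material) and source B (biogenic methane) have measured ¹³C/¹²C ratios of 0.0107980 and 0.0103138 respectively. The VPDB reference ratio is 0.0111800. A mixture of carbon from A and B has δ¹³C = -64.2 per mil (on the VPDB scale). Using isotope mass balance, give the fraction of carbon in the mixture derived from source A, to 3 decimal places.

δ_A = (0.0107980/0.0111800 − 1)×1000 = (0.965832 − 1)×1000 = -34.168 per mil
δ_B = (0.0103138/0.0111800 − 1)×1000 = (0.922522 − 1)×1000 = -77.478 per mil
f_A = (δ_mix − δ_B)/(δ_A − δ_B) = (-64.2 − (-77.478))/(-34.168 − (-77.478))
f_A = 13.278 / 43.309 = 0.3066

0.307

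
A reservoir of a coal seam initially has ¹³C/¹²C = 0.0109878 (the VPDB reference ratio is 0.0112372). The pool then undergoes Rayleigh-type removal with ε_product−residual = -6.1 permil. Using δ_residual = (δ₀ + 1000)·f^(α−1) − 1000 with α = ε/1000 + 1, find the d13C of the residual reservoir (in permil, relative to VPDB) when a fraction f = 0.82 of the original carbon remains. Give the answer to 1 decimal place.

δ₀ = (0.0109878/0.0112372 − 1)×1000 = (0.977806 − 1)×1000 = -22.194 permil
α − 1 = ε/1000 = -0.0061
f^(α−1) = 0.82^(-0.0061) = 1.001211
δ_res = (-22.194 + 1000) × 1.001211 − 1000 = 978.990 − 1000 = -21.01 permil

-21.0 permil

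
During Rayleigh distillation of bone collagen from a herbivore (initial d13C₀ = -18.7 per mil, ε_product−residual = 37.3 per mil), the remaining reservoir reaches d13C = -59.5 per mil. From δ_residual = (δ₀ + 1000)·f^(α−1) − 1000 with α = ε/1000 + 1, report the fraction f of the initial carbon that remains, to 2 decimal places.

α − 1 = ε/1000 = 0.0373
(δ_res + 1000)/(δ₀ + 1000) = (-59.5 + 1000)/(-18.7 + 1000) = 940.5/981.3 = 0.958423
f = 0.958423^(1/0.0373) = exp(ln(0.958423)/0.0373) = exp(-0.04247/0.0373)
f = exp(-1.1385) = 0.3203

0.32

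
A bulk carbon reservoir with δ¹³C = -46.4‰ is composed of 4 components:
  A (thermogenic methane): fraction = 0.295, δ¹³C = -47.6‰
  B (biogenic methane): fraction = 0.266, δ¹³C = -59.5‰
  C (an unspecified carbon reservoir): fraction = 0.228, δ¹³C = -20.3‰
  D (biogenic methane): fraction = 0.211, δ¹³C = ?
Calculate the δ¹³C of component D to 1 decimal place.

Isotope mass balance: δ_bulk = Σ fᵢ·δᵢ.
-46.4 = 0.295×(-47.6) + 0.266×(-59.5) + 0.228×(-20.3) + 0.211×δ_D
0.211·δ_D = -46.4 − (-34.497) = -11.903
δ_D = -11.903 / 0.211 = -56.41‰

-56.4‰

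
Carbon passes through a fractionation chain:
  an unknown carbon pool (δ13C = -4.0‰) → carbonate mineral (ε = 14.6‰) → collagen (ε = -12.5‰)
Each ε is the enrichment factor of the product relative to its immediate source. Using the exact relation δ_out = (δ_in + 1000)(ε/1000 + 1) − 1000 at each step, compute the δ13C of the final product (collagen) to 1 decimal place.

step 1: δ = (-4.00 + 1000)·(14.6/1000 + 1) − 1000 = 10.54‰
step 2: δ = (10.54 + 1000)·(-12.5/1000 + 1) − 1000 = -2.09‰

-2.1‰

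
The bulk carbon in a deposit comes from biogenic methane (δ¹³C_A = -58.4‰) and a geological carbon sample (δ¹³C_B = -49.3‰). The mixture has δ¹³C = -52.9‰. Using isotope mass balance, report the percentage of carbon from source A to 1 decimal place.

39.6%

δ_mix = f_A·δ_A + (1 − f_A)·δ_B  ⇒  f_A = (δ_mix − δ_B)/(δ_A − δ_B)
f_A = (-52.9 − (-49.3)) / (-58.4 − (-49.3))
f_A = -3.6 / -9.1 = 0.3956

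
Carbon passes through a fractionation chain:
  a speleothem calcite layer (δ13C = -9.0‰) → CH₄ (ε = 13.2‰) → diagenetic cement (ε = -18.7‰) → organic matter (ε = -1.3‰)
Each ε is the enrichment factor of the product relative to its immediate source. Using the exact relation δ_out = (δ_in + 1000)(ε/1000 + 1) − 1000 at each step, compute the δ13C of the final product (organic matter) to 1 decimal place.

step 1: δ = (-9.00 + 1000)·(13.2/1000 + 1) − 1000 = 4.08‰
step 2: δ = (4.08 + 1000)·(-18.7/1000 + 1) − 1000 = -14.70‰
step 3: δ = (-14.70 + 1000)·(-1.3/1000 + 1) − 1000 = -15.98‰

-16.0‰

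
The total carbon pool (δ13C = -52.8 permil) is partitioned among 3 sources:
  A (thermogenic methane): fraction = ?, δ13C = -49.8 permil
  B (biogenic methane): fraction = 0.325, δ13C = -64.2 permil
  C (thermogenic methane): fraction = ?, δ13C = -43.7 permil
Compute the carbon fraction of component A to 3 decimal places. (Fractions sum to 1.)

Let f_A and f_C be the unknown fractions; fractions sum to 1 so f_A + f_C = 0.675.
Mass balance: Σ fᵢ·δᵢ = δ_bulk ⇒ f_A·(-49.8) + f_C·(-43.7) = -52.8 − (-20.865) = -31.935
Substitute f_C = 0.675 − f_A:
f_A·(-49.8 − -43.7) = -31.935 − 0.675×(-43.7) = -2.437
f_A = -2.437 / -6.1 = 0.3996

0.400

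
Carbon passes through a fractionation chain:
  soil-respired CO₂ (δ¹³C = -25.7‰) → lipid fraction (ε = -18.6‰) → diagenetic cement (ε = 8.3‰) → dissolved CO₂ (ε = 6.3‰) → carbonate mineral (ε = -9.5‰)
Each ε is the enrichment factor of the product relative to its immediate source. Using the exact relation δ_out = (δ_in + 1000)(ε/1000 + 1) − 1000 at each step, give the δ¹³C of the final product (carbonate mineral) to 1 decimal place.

step 1: δ = (-25.70 + 1000)·(-18.6/1000 + 1) − 1000 = -43.82‰
step 2: δ = (-43.82 + 1000)·(8.3/1000 + 1) − 1000 = -35.89‰
step 3: δ = (-35.89 + 1000)·(6.3/1000 + 1) − 1000 = -29.81‰
step 4: δ = (-29.81 + 1000)·(-9.5/1000 + 1) − 1000 = -39.03‰

-39.0‰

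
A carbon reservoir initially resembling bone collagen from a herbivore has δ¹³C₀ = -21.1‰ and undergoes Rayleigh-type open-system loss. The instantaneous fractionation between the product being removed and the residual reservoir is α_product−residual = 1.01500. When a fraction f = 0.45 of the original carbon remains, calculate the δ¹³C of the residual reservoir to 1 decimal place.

-32.8‰

Rayleigh residual: δ_res = (δ₀ + 1000)·f^(α−1) − 1000
α − 1 = 0.01500
f^(α−1) = 0.45^(0.01500) = 0.988094
δ_res = (-21.1 + 1000) × 0.988094 − 1000 = 967.245 − 1000 = -32.75‰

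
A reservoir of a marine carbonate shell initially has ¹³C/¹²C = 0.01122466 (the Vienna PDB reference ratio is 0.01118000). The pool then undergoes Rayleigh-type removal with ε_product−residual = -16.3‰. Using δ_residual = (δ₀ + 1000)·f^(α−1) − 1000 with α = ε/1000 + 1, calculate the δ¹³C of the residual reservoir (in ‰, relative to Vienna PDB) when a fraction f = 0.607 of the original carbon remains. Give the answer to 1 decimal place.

12.2‰

δ₀ = (0.01122466/0.01118000 − 1)×1000 = (1.003995 − 1)×1000 = 3.995‰
α − 1 = ε/1000 = -0.0163
f^(α−1) = 0.607^(-0.0163) = 1.008171
δ_res = (3.995 + 1000) × 1.008171 − 1000 = 1012.198 − 1000 = 12.20‰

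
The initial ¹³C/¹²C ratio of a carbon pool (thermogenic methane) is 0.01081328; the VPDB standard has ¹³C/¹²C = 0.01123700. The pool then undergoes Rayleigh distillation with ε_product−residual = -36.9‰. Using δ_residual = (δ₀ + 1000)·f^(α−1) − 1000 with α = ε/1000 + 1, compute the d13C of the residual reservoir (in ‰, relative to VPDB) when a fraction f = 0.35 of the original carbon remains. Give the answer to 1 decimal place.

δ₀ = (0.01081328/0.01123700 − 1)×1000 = (0.962292 − 1)×1000 = -37.708‰
α − 1 = ε/1000 = -0.0369
f^(α−1) = 0.35^(-0.0369) = 1.039499
δ_res = (-37.708 + 1000) × 1.039499 − 1000 = 1000.302 − 1000 = 0.30‰

0.3‰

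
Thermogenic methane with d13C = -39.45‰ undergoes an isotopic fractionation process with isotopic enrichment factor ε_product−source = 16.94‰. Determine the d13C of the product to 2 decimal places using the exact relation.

To first order, δ_product ≈ δ_source + ε = -22.51‰.
Exactly, δ_product = (δ_source + 1000)·(ε/1000 + 1) − 1000.
δ_product = (-39.45 + 1000) × (16.94/1000 + 1) − 1000
δ_product = -23.178‰

-23.18‰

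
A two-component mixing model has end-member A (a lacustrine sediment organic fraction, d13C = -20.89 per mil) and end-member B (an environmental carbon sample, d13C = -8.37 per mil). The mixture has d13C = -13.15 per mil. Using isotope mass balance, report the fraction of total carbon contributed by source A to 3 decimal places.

δ_mix = f_A·δ_A + (1 − f_A)·δ_B  ⇒  f_A = (δ_mix − δ_B)/(δ_A − δ_B)
f_A = (-13.15 − (-8.37)) / (-20.89 − (-8.37))
f_A = -4.78 / -12.52 = 0.3818

0.382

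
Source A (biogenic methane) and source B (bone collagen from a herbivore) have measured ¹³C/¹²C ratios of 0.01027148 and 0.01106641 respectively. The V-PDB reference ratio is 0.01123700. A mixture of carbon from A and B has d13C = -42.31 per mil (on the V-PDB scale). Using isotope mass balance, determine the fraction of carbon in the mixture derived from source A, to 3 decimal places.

0.383

δ_A = (0.01027148/0.01123700 − 1)×1000 = (0.914077 − 1)×1000 = -85.923 per mil
δ_B = (0.01106641/0.01123700 − 1)×1000 = (0.984819 − 1)×1000 = -15.181 per mil
f_A = (δ_mix − δ_B)/(δ_A − δ_B) = (-42.31 − (-15.181))/(-85.923 − (-15.181))
f_A = -27.129 / -70.742 = 0.3835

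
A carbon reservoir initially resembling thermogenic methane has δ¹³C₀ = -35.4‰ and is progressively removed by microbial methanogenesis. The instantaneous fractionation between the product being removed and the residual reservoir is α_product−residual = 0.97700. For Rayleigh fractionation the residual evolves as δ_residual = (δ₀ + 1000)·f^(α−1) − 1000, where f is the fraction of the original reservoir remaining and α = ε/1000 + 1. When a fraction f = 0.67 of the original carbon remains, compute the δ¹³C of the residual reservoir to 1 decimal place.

-26.5‰

Rayleigh residual: δ_res = (δ₀ + 1000)·f^(α−1) − 1000
α − 1 = -0.02300
f^(α−1) = 0.67^(-0.02300) = 1.009254
δ_res = (-35.4 + 1000) × 1.009254 − 1000 = 973.526 − 1000 = -26.47‰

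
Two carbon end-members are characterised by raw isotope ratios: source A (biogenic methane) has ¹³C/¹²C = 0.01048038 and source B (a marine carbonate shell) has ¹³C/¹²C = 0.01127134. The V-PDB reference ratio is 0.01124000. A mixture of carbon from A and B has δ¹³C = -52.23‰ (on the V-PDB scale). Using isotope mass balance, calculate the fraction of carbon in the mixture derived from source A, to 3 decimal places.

0.782

δ_A = (0.01048038/0.01124000 − 1)×1000 = (0.932418 − 1)×1000 = -67.582‰
δ_B = (0.01127134/0.01124000 − 1)×1000 = (1.002788 − 1)×1000 = 2.788‰
f_A = (δ_mix − δ_B)/(δ_A − δ_B) = (-52.23 − (2.788))/(-67.582 − (2.788))
f_A = -55.018 / -70.370 = 0.7818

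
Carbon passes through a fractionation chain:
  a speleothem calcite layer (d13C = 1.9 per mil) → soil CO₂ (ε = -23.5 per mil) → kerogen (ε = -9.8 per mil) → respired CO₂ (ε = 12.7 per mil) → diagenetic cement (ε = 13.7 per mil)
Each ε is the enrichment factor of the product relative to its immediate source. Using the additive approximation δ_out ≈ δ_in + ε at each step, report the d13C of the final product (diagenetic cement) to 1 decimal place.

step 1: δ ≈ 1.9 + (-23.5) = -21.6 per mil
step 2: δ ≈ -21.6 + (-9.8) = -31.4 per mil
step 3: δ ≈ -31.4 + (12.7) = -18.7 per mil
step 4: δ ≈ -18.7 + (13.7) = -5.0 per mil

-5.0 per mil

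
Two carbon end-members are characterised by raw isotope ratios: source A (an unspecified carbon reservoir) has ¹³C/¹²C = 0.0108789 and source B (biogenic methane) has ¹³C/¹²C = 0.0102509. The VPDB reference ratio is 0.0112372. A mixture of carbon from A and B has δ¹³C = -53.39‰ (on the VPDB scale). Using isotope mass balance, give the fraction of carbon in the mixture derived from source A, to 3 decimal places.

δ_A = (0.0108789/0.0112372 − 1)×1000 = (0.968115 − 1)×1000 = -31.885‰
δ_B = (0.0102509/0.0112372 − 1)×1000 = (0.912229 − 1)×1000 = -87.771‰
f_A = (δ_mix − δ_B)/(δ_A − δ_B) = (-53.39 − (-87.771))/(-31.885 − (-87.771))
f_A = 34.381 / 55.886 = 0.6152

0.615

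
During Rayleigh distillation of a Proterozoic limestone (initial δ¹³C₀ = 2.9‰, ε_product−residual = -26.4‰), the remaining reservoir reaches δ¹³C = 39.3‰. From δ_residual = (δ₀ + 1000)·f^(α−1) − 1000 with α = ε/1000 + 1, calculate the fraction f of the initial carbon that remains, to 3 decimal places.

α − 1 = ε/1000 = -0.0264
(δ_res + 1000)/(δ₀ + 1000) = (39.3 + 1000)/(2.9 + 1000) = 1039.3/1002.9 = 1.036295
f = 1.036295^(1/-0.0264) = exp(ln(1.036295)/-0.0264) = exp(0.03565/-0.0264)
f = exp(-1.3504) = 0.2591

0.259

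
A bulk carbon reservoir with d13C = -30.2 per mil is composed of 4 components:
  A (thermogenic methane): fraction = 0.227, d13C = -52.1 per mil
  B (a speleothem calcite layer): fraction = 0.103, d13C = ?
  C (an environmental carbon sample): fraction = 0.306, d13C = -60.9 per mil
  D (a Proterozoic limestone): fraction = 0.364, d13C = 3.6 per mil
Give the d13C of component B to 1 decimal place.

Isotope mass balance: δ_bulk = Σ fᵢ·δᵢ.
-30.2 = 0.227×(-52.1) + 0.103×δ_B + 0.306×(-60.9) + 0.364×(3.6)
0.103·δ_B = -30.2 − (-29.152) = -1.048
δ_B = -1.048 / 0.103 = -10.18 per mil

-10.2 per mil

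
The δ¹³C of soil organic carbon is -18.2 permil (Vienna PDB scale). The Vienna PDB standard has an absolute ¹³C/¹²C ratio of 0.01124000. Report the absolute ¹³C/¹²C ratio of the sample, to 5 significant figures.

R_sample = R_standard × (δ¹³C/1000 + 1)
R_sample = 0.01124000 × (-18.2/1000 + 1) = 0.01124000 × 0.981800
R_sample = 0.0110354

0.011035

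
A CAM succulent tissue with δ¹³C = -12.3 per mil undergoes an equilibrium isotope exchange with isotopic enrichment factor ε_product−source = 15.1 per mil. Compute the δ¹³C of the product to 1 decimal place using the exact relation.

To first order, δ_product ≈ δ_source + ε = 2.8 per mil.
Exactly, δ_product = (δ_source + 1000)·(ε/1000 + 1) − 1000.
δ_product = (-12.3 + 1000) × (15.1/1000 + 1) − 1000
δ_product = 2.61 per mil

2.6 per mil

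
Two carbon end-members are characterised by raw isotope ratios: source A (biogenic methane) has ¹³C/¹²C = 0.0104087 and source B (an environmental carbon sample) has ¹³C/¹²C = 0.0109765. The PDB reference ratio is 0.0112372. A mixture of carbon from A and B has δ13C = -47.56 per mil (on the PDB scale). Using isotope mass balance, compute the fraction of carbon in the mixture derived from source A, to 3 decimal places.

δ_A = (0.0104087/0.0112372 − 1)×1000 = (0.926272 − 1)×1000 = -73.728 per mil
δ_B = (0.0109765/0.0112372 − 1)×1000 = (0.976800 − 1)×1000 = -23.200 per mil
f_A = (δ_mix − δ_B)/(δ_A − δ_B) = (-47.56 − (-23.200))/(-73.728 − (-23.200))
f_A = -24.360 / -50.529 = 0.4821

0.482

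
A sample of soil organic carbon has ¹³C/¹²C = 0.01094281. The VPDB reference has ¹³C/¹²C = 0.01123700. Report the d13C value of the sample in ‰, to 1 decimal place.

-26.2‰

d13C = (R_sample / R_standard − 1) × 1000
R_sample / R_standard = 0.01094281 / 0.01123700 = 0.973820
d13C = (0.973820 − 1) × 1000 = -26.18‰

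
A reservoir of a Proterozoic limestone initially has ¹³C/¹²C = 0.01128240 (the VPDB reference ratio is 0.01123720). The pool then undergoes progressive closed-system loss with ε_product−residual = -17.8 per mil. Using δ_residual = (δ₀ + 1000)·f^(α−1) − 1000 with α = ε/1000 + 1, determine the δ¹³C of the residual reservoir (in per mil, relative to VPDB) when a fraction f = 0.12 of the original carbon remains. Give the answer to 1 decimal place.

42.6 per mil

δ₀ = (0.01128240/0.01123720 − 1)×1000 = (1.004022 − 1)×1000 = 4.022 per mil
α − 1 = ε/1000 = -0.0178
f^(α−1) = 0.12^(-0.0178) = 1.038462
δ_res = (4.022 + 1000) × 1.038462 − 1000 = 1042.639 − 1000 = 42.64 per mil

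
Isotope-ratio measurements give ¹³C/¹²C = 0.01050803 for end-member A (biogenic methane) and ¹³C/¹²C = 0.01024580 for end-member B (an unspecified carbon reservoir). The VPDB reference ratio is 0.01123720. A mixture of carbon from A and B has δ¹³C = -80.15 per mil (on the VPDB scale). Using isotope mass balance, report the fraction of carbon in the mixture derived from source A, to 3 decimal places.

0.346

δ_A = (0.01050803/0.01123720 − 1)×1000 = (0.935111 − 1)×1000 = -64.889 per mil
δ_B = (0.01024580/0.01123720 − 1)×1000 = (0.911775 − 1)×1000 = -88.225 per mil
f_A = (δ_mix − δ_B)/(δ_A − δ_B) = (-80.15 − (-88.225))/(-64.889 − (-88.225))
f_A = 8.075 / 23.336 = 0.3460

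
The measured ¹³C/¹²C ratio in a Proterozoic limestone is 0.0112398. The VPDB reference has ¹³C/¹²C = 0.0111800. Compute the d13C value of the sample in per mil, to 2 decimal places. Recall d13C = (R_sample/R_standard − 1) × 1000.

d13C = (R_sample / R_standard − 1) × 1000
R_sample / R_standard = 0.0112398 / 0.0111800 = 1.005349
d13C = (1.005349 − 1) × 1000 = 5.349 per mil

5.35 per mil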